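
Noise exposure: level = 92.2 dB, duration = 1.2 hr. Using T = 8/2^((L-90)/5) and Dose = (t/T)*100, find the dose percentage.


T_allowed = 8 / 2^((92.2 - 90)/5) = 5.89708 hr
Dose = 1.2 / 5.89708 * 100 = 20.349 %


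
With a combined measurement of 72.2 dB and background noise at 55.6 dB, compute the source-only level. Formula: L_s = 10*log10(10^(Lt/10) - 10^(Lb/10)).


10^(72.2/10) = 1.65959e+07
10^(55.6/10) = 363078
Difference = 1.65959e+07 - 363078 = 1.62328e+07
L_source = 10*log10(1.62328e+07) = 72.104 dB


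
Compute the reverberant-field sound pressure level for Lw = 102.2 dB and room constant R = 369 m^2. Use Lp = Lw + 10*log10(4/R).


4/R = 4/369 = 0.0108401
Lp = 102.2 + 10*log10(0.0108401) = 82.55 dB


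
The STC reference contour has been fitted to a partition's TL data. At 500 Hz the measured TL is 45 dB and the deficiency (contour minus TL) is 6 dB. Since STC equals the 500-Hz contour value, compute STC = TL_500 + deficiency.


By ASTM E413, STC = value of the fitted reference contour at 500 Hz.
Contour value at 500 Hz = TL_500 + deficiency = 45 + 6 = 51
STC = 51


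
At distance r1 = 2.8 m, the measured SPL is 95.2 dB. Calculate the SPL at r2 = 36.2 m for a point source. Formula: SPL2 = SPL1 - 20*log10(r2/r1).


r2/r1 = 36.2/2.8 = 12.9286
Correction = 20*log10(12.9286) = 22.231 dB
SPL2 = 95.2 - 22.231 = 72.969 dB


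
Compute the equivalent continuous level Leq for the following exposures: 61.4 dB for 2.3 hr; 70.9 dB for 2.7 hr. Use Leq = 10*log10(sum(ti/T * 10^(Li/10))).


T_total = 2.3 + 2.7 = 5.0 hr
(2.3/5.0) * 10^(61.4/10) = 634977
(2.7/5.0) * 10^(70.9/10) = 6.64345e+06
Sum = 634977 + 6.64345e+06 = 7.27843e+06
Leq = 10*log10(7.27843e+06) = 68.62 dB


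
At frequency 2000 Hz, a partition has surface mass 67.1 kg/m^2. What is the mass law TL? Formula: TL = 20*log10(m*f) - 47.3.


m * f = 67.1 * 2000 = 134200
20*log10(134200) = 102.555 dB
TL = 102.555 - 47.3 = 55.255 dB


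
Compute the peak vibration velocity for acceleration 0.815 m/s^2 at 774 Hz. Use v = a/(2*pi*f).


omega = 2*pi*f = 2*pi*774 = 4863.19 rad/s
v = a / omega = 0.815 / 4863.19 = 0.00016759 m/s


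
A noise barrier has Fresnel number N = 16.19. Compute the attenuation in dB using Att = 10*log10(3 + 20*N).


3 + 20*N = 3 + 20*16.19 = 326.8
Att = 10*log10(326.8) = 25.143 dB


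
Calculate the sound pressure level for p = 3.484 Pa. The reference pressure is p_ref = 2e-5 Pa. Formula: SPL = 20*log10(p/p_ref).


p / p_ref = 3.484 / 2e-5 = 174200
SPL = 20 * log10(174200) = 104.82 dB


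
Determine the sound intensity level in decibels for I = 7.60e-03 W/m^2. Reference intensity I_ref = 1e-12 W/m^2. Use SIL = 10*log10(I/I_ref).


I / I_ref = 7.60e-03 / 1e-12 = 7.6e+09
SIL = 10 * log10(7.6e+09) = 98.808 dB


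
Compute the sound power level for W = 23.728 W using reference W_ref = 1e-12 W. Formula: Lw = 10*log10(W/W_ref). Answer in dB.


W / W_ref = 23.728 / 1e-12 = 2.3728e+13
Lw = 10 * log10(2.3728e+13) = 133.75 dB


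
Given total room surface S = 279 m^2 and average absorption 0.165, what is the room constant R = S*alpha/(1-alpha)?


R = 279 * 0.165 / (1 - 0.165) = 55.132 m^2


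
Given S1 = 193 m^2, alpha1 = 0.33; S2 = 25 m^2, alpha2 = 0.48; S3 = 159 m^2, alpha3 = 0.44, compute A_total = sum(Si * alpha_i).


193 * 0.33 = 63.69
25 * 0.48 = 12
159 * 0.44 = 69.96
A_total = 63.69 + 12 + 69.96 = 145.65 m^2


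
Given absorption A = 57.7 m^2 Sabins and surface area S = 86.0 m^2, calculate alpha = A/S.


Absorption coefficient = absorbed power / incident power
alpha = A / S = 57.7 / 86.0 = 0.67093


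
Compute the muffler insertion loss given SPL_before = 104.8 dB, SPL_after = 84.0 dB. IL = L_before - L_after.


Insertion loss = SPL without muffler - SPL with muffler
IL = 104.8 - 84.0 = 20.8 dB


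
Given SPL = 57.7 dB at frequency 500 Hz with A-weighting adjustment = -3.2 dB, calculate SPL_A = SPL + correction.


A-weighting table: 500 Hz -> -3.2 dB correction
SPL_A = SPL + correction = 57.7 + (-3.2) = 54.5 dBA


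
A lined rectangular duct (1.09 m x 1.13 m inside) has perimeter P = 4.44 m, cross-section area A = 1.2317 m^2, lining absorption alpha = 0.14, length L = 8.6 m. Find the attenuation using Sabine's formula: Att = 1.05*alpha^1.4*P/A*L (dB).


alpha^1.4 = 0.14^1.4 = 0.0637645
Attenuation rate = 1.05 * alpha^1.4 * P / A
= 1.05 * 0.0637645 * 4.44 / 1.2317 = 0.241349 dB/m
Total Att = 0.241349 * 8.6 = 2.0756 dB


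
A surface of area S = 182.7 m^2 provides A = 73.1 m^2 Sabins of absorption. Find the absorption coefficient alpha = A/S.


Absorption coefficient = absorbed power / incident power
alpha = A / S = 73.1 / 182.7 = 0.40011


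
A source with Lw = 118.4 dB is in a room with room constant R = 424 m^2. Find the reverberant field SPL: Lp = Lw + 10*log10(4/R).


4/R = 4/424 = 0.00943396
Lp = 118.4 + 10*log10(0.00943396) = 98.147 dB


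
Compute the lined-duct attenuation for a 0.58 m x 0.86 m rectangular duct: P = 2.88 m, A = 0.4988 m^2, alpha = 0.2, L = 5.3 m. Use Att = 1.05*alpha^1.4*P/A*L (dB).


alpha^1.4 = 0.2^1.4 = 0.105061
Attenuation rate = 1.05 * alpha^1.4 * P / A
= 1.05 * 0.105061 * 2.88 / 0.4988 = 0.636938 dB/m
Total Att = 0.636938 * 5.3 = 3.3758 dB


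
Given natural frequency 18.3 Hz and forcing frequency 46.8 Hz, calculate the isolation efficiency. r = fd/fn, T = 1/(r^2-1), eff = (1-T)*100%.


r = 46.8 / 18.3 = 2.55738
r^2 - 1 = 2.55738^2 - 1 = 5.54019
T = 1/5.54019 = 0.180499
Efficiency = (1 - 0.180499)*100 = 81.95 %


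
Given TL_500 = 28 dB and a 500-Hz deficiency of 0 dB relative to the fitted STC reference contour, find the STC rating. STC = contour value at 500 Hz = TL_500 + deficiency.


By ASTM E413, STC = value of the fitted reference contour at 500 Hz.
Contour value at 500 Hz = TL_500 + deficiency = 28 + 0 = 28
STC = 28


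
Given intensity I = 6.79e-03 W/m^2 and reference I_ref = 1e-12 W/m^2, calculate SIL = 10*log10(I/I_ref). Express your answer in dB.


I / I_ref = 6.79e-03 / 1e-12 = 6.79e+09
SIL = 10 * log10(6.79e+09) = 98.319 dB


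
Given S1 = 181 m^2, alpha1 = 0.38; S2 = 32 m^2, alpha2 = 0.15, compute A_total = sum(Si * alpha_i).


181 * 0.38 = 68.78
32 * 0.15 = 4.8
A_total = 68.78 + 4.8 = 73.58 m^2


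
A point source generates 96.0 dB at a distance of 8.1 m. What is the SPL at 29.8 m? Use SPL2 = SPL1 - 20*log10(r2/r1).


r2/r1 = 29.8/8.1 = 3.67901
Correction = 20*log10(3.67901) = 11.3146 dB
SPL2 = 96.0 - 11.3146 = 84.685 dB


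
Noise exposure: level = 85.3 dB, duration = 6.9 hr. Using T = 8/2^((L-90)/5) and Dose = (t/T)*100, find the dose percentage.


T_allowed = 8 / 2^((85.3 - 90)/5) = 15.3482 hr
Dose = 6.9 / 15.3482 * 100 = 44.956 %


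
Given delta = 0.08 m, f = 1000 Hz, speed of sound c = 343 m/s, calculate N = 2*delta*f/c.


N = 2*delta*f/c = 2*delta/lambda, where lambda = c/f
lambda = 343 / 1000 = 0.343 m
N = 2 * 0.08 / 0.343 = 0.46647


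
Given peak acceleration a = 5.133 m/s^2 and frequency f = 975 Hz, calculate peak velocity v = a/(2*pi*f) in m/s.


omega = 2*pi*f = 2*pi*975 = 6126.11 rad/s
v = a / omega = 5.133 / 6126.11 = 0.00083789 m/s


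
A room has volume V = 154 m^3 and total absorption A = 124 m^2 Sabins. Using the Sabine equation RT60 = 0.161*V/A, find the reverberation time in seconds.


RT60 = 0.161 * 154 / 124 = 0.19995 s


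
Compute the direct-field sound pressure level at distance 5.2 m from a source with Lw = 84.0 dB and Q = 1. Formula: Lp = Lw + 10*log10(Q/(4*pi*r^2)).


4*pi*r^2 = 4*pi*5.2^2 = 339.795 m^2
Q / (4*pi*r^2) = 1 / 339.795 = 0.00294295
Lp = 84.0 + 10*log10(0.00294295) = 58.688 dB


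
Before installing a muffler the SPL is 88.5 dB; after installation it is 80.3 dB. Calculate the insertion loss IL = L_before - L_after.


Insertion loss = SPL without muffler - SPL with muffler
IL = 88.5 - 80.3 = 8.2 dB


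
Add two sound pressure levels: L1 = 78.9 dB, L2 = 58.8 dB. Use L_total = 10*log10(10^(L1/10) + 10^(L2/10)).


10^(78.9/10) = 7.76247e+07
10^(58.8/10) = 758578
Sum = 7.76247e+07 + 758578 = 7.83833e+07
L_total = 10*log10(7.83833e+07) = 78.942 dB


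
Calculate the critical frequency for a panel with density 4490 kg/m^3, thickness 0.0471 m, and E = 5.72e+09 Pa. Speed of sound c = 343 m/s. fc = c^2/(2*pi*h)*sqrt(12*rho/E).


12*rho/E = 12*4490/5.72e+09 = 9.41958e-06
sqrt(12*rho/E) = sqrt(9.41958e-06) = 0.00306913
c^2/(2*pi*h) = 343^2/(2*pi*0.0471) = 397546
fc = 397546 * 0.00306913 = 1220.1 Hz


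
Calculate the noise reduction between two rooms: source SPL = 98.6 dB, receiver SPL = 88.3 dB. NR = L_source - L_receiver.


NR = L_source - L_receiver (difference between source and receiving room levels)
NR = 98.6 - 88.3 = 10.3 dB


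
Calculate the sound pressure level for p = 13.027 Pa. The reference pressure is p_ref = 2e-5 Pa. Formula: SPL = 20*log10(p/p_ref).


p / p_ref = 13.027 / 2e-5 = 651350
SPL = 20 * log10(651350) = 116.28 dB


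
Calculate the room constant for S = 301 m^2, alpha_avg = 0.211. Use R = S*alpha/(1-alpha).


R = 301 * 0.211 / (1 - 0.211) = 80.496 m^2


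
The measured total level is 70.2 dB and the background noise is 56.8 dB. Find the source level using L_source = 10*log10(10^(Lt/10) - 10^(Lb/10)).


10^(70.2/10) = 1.04713e+07
10^(56.8/10) = 478630
Difference = 1.04713e+07 - 478630 = 9.99267e+06
L_source = 10*log10(9.99267e+06) = 69.997 dB


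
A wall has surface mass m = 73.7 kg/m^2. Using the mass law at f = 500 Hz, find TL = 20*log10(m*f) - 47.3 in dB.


m * f = 73.7 * 500 = 36850
20*log10(36850) = 91.3287 dB
TL = 91.3287 - 47.3 = 44.029 dB


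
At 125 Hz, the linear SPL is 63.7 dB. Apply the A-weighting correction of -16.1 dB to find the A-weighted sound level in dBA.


A-weighting table: 125 Hz -> -16.1 dB correction
SPL_A = SPL + correction = 63.7 + (-16.1) = 47.6 dBA


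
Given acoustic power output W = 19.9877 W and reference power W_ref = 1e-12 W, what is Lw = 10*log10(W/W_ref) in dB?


W / W_ref = 19.9877 / 1e-12 = 1.99877e+13
Lw = 10 * log10(1.99877e+13) = 133.01 dB


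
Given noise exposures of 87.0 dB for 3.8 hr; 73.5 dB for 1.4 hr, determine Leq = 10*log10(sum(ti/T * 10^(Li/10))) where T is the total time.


T_total = 3.8 + 1.4 = 5.2 hr
(3.8/5.2) * 10^(87.0/10) = 3.66252e+08
(1.4/5.2) * 10^(73.5/10) = 6.02733e+06
Sum = 3.66252e+08 + 6.02733e+06 = 3.72279e+08
Leq = 10*log10(3.72279e+08) = 85.709 dB


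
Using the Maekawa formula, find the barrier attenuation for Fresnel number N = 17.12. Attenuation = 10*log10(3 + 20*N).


3 + 20*N = 3 + 20*17.12 = 345.4
Att = 10*log10(345.4) = 25.383 dB


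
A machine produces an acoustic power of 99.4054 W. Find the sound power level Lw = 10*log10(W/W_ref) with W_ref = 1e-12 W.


W / W_ref = 99.4054 / 1e-12 = 9.94054e+13
Lw = 10 * log10(9.94054e+13) = 139.97 dB


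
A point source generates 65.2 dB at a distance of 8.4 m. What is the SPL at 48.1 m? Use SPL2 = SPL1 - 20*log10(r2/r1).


r2/r1 = 48.1/8.4 = 5.72619
Correction = 20*log10(5.72619) = 15.1573 dB
SPL2 = 65.2 - 15.1573 = 50.043 dB


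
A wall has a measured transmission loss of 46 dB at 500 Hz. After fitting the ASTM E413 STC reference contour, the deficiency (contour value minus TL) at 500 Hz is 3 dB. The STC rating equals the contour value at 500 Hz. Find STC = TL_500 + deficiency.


By ASTM E413, STC = value of the fitted reference contour at 500 Hz.
Contour value at 500 Hz = TL_500 + deficiency = 46 + 3 = 49
STC = 49


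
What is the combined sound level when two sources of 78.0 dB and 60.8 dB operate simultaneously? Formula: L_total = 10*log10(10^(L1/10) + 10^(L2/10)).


10^(78.0/10) = 6.30957e+07
10^(60.8/10) = 1.20226e+06
Sum = 6.30957e+07 + 1.20226e+06 = 6.4298e+07
L_total = 10*log10(6.4298e+07) = 78.082 dB


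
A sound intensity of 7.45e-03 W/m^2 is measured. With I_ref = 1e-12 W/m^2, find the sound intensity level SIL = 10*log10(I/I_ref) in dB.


I / I_ref = 7.45e-03 / 1e-12 = 7.45e+09
SIL = 10 * log10(7.45e+09) = 98.722 dB


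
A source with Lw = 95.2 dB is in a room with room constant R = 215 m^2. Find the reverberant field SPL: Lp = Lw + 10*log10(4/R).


4/R = 4/215 = 0.0186047
Lp = 95.2 + 10*log10(0.0186047) = 77.896 dB


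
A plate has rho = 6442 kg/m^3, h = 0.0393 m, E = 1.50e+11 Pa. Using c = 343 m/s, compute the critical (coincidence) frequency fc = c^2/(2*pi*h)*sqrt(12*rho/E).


12*rho/E = 12*6442/1.50e+11 = 5.1536e-07
sqrt(12*rho/E) = sqrt(5.1536e-07) = 0.000717886
c^2/(2*pi*h) = 343^2/(2*pi*0.0393) = 476448
fc = 476448 * 0.000717886 = 342.04 Hz


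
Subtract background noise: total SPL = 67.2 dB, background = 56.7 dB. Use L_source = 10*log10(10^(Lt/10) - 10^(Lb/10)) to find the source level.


10^(67.2/10) = 5.24807e+06
10^(56.7/10) = 467735
Difference = 5.24807e+06 - 467735 = 4.78034e+06
L_source = 10*log10(4.78034e+06) = 66.795 dB


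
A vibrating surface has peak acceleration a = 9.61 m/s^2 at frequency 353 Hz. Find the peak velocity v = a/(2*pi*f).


omega = 2*pi*f = 2*pi*353 = 2217.96 rad/s
v = a / omega = 9.61 / 2217.96 = 0.0043328 m/s


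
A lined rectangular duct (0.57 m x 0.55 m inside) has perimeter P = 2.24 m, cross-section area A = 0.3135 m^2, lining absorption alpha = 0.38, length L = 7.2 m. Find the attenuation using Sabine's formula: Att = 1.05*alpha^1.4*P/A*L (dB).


alpha^1.4 = 0.38^1.4 = 0.258046
Attenuation rate = 1.05 * alpha^1.4 * P / A
= 1.05 * 0.258046 * 2.24 / 0.3135 = 1.93596 dB/m
Total Att = 1.93596 * 7.2 = 13.939 dB


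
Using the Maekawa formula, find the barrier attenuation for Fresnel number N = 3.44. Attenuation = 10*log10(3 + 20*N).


3 + 20*N = 3 + 20*3.44 = 71.8
Att = 10*log10(71.8) = 18.561 dB


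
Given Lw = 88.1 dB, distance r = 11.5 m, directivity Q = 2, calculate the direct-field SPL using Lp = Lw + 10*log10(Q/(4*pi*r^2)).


4*pi*r^2 = 4*pi*11.5^2 = 1661.9 m^2
Q / (4*pi*r^2) = 2 / 1661.9 = 0.00120344
Lp = 88.1 + 10*log10(0.00120344) = 58.904 dB


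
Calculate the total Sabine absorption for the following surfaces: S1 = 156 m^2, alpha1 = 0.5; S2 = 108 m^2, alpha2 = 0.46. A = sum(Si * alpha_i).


156 * 0.5 = 78
108 * 0.46 = 49.68
A_total = 78 + 49.68 = 127.68 m^2


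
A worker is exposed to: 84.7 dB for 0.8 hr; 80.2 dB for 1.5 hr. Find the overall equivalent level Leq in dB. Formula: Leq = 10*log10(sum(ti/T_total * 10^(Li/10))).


T_total = 0.8 + 1.5 = 2.3 hr
(0.8/2.3) * 10^(84.7/10) = 1.02651e+08
(1.5/2.3) * 10^(80.2/10) = 6.8291e+07
Sum = 1.02651e+08 + 6.8291e+07 = 1.70942e+08
Leq = 10*log10(1.70942e+08) = 82.328 dB


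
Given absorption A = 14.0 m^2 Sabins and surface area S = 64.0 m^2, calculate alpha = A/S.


Absorption coefficient = absorbed power / incident power
alpha = A / S = 14.0 / 64.0 = 0.21875


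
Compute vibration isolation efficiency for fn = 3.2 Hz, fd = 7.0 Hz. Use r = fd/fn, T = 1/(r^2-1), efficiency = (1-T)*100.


r = 7.0 / 3.2 = 2.1875
r^2 - 1 = 2.1875^2 - 1 = 3.78516
T = 1/3.78516 = 0.26419
Efficiency = (1 - 0.26419)*100 = 73.581 %


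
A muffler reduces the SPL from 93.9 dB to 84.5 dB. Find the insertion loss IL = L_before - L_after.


Insertion loss = SPL without muffler - SPL with muffler
IL = 93.9 - 84.5 = 9.4 dB


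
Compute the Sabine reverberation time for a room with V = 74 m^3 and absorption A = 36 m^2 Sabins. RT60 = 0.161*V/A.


RT60 = 0.161 * 74 / 36 = 0.33094 s


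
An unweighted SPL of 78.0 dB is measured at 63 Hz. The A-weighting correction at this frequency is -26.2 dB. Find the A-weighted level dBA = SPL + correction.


A-weighting table: 63 Hz -> -26.2 dB correction
SPL_A = SPL + correction = 78.0 + (-26.2) = 51.8 dBA


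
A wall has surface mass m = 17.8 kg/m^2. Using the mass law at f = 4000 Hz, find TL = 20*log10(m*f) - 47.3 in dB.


m * f = 17.8 * 4000 = 71200
20*log10(71200) = 97.0496 dB
TL = 97.0496 - 47.3 = 49.75 dB


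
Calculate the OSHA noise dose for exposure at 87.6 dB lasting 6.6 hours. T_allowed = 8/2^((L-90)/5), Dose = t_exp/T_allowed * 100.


T_allowed = 8 / 2^((87.6 - 90)/5) = 11.1579 hr
Dose = 6.6 / 11.1579 * 100 = 59.151 %


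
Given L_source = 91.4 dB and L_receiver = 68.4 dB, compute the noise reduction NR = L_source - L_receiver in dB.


NR = L_source - L_receiver (difference between source and receiving room levels)
NR = 91.4 - 68.4 = 23 dB


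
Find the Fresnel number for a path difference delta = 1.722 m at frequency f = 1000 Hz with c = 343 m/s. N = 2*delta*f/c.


N = 2*delta*f/c = 2*delta/lambda, where lambda = c/f
lambda = 343 / 1000 = 0.343 m
N = 2 * 1.722 / 0.343 = 10.041


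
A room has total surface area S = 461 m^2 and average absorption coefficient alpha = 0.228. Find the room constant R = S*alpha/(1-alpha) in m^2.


R = 461 * 0.228 / (1 - 0.228) = 136.15 m^2


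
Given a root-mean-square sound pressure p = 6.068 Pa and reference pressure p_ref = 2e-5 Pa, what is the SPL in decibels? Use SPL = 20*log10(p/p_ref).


p / p_ref = 6.068 / 2e-5 = 303400
SPL = 20 * log10(303400) = 109.64 dB


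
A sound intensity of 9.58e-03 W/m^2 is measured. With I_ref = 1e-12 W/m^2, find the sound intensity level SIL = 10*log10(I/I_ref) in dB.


I / I_ref = 9.58e-03 / 1e-12 = 9.58e+09
SIL = 10 * log10(9.58e+09) = 99.814 dB


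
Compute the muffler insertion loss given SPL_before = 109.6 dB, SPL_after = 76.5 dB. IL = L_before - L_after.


Insertion loss = SPL without muffler - SPL with muffler
IL = 109.6 - 76.5 = 33.1 dB


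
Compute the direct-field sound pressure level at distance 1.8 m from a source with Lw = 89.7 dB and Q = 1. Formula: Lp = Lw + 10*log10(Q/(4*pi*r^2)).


4*pi*r^2 = 4*pi*1.8^2 = 40.715 m^2
Q / (4*pi*r^2) = 1 / 40.715 = 0.024561
Lp = 89.7 + 10*log10(0.024561) = 73.602 dB


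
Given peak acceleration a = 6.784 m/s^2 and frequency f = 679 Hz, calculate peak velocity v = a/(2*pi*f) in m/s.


omega = 2*pi*f = 2*pi*679 = 4266.28 rad/s
v = a / omega = 6.784 / 4266.28 = 0.0015901 m/s


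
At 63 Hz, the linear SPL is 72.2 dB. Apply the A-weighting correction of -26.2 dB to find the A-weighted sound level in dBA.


A-weighting table: 63 Hz -> -26.2 dB correction
SPL_A = SPL + correction = 72.2 + (-26.2) = 46 dBA


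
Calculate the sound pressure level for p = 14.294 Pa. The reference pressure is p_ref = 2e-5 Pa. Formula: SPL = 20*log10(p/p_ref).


p / p_ref = 14.294 / 2e-5 = 714700
SPL = 20 * log10(714700) = 117.08 dB


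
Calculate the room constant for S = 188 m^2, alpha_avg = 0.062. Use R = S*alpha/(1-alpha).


R = 188 * 0.062 / (1 - 0.062) = 12.426 m^2


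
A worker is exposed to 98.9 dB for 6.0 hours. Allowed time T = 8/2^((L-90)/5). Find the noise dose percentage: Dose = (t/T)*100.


T_allowed = 8 / 2^((98.9 - 90)/5) = 2.32947 hr
Dose = 6.0 / 2.32947 * 100 = 257.57 %


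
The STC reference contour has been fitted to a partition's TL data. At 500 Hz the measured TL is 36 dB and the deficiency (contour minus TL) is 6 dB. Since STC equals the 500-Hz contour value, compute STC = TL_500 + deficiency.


By ASTM E413, STC = value of the fitted reference contour at 500 Hz.
Contour value at 500 Hz = TL_500 + deficiency = 36 + 6 = 42
STC = 42


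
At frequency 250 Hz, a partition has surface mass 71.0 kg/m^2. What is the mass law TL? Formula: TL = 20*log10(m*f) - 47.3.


m * f = 71.0 * 250 = 17750
20*log10(17750) = 84.984 dB
TL = 84.984 - 47.3 = 37.684 dB


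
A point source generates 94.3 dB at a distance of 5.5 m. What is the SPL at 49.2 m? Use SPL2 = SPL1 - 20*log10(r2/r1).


r2/r1 = 49.2/5.5 = 8.94545
Correction = 20*log10(8.94545) = 19.032 dB
SPL2 = 94.3 - 19.032 = 75.268 dB


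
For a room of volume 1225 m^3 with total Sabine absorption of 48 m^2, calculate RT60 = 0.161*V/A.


RT60 = 0.161 * 1225 / 48 = 4.1089 s


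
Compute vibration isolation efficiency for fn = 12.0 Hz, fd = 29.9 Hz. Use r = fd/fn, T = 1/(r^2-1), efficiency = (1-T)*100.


r = 29.9 / 12.0 = 2.49167
r^2 - 1 = 2.49167^2 - 1 = 5.20842
T = 1/5.20842 = 0.191997
Efficiency = (1 - 0.191997)*100 = 80.8 %


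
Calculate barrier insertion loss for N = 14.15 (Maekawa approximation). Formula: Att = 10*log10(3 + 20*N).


3 + 20*N = 3 + 20*14.15 = 286
Att = 10*log10(286) = 24.564 dB


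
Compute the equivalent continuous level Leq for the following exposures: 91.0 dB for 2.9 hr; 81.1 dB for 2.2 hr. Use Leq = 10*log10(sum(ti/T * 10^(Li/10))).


T_total = 2.9 + 2.2 = 5.1 hr
(2.9/5.1) * 10^(91.0/10) = 7.1586e+08
(2.2/5.1) * 10^(81.1/10) = 5.55715e+07
Sum = 7.1586e+08 + 5.55715e+07 = 7.71432e+08
Leq = 10*log10(7.71432e+08) = 88.873 dB


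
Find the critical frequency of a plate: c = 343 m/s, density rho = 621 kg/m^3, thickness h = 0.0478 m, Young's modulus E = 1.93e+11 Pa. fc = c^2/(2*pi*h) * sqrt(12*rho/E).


12*rho/E = 12*621/1.93e+11 = 3.86114e-08
sqrt(12*rho/E) = sqrt(3.86114e-08) = 0.000196498
c^2/(2*pi*h) = 343^2/(2*pi*0.0478) = 391724
fc = 391724 * 0.000196498 = 76.973 Hz


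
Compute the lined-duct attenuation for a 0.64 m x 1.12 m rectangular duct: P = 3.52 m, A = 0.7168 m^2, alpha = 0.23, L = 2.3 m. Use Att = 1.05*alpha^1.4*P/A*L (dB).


alpha^1.4 = 0.23^1.4 = 0.127767
Attenuation rate = 1.05 * alpha^1.4 * P / A
= 1.05 * 0.127767 * 3.52 / 0.7168 = 0.658799 dB/m
Total Att = 0.658799 * 2.3 = 1.5152 dB


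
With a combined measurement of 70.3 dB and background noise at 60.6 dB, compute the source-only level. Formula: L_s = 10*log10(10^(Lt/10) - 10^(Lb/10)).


10^(70.3/10) = 1.07152e+07
10^(60.6/10) = 1.14815e+06
Difference = 1.07152e+07 - 1.14815e+06 = 9.56705e+06
L_source = 10*log10(9.56705e+06) = 69.808 dB


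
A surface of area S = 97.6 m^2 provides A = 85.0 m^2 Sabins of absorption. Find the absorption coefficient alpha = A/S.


Absorption coefficient = absorbed power / incident power
alpha = A / S = 85.0 / 97.6 = 0.8709


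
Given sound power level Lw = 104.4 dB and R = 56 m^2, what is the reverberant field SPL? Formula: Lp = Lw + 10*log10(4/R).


4/R = 4/56 = 0.0714286
Lp = 104.4 + 10*log10(0.0714286) = 92.939 dB


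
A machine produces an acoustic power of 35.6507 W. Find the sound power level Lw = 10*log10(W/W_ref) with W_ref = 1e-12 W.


W / W_ref = 35.6507 / 1e-12 = 3.56507e+13
Lw = 10 * log10(3.56507e+13) = 135.52 dB


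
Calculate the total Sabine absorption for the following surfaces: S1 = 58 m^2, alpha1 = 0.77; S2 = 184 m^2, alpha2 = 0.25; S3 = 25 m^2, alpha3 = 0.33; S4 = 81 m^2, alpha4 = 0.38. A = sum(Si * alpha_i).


58 * 0.77 = 44.66
184 * 0.25 = 46
25 * 0.33 = 8.25
81 * 0.38 = 30.78
A_total = 44.66 + 46 + 8.25 + 30.78 = 129.69 m^2


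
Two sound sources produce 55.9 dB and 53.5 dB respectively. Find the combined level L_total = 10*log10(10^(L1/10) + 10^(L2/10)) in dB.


10^(55.9/10) = 389045
10^(53.5/10) = 223872
Sum = 389045 + 223872 = 612917
L_total = 10*log10(612917) = 57.874 dB


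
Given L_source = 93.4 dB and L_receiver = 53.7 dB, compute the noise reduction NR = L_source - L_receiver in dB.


NR = L_source - L_receiver (difference between source and receiving room levels)
NR = 93.4 - 53.7 = 39.7 dB


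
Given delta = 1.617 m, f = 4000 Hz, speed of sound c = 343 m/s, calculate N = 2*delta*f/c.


N = 2*delta*f/c = 2*delta/lambda, where lambda = c/f
lambda = 343 / 4000 = 0.08575 m
N = 2 * 1.617 / 0.08575 = 37.714


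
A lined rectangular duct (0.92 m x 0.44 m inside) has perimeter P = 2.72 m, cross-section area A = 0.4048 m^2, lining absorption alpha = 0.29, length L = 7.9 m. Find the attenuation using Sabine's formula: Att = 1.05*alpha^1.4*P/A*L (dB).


alpha^1.4 = 0.29^1.4 = 0.176749
Attenuation rate = 1.05 * alpha^1.4 * P / A
= 1.05 * 0.176749 * 2.72 / 0.4048 = 1.24702 dB/m
Total Att = 1.24702 * 7.9 = 9.8515 dB


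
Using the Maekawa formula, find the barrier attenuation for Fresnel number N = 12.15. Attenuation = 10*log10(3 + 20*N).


3 + 20*N = 3 + 20*12.15 = 246
Att = 10*log10(246) = 23.909 dB


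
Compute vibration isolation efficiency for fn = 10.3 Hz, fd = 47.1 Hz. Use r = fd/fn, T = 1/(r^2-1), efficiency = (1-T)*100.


r = 47.1 / 10.3 = 4.57282
r^2 - 1 = 4.57282^2 - 1 = 19.9107
T = 1/19.9107 = 0.0502243
Efficiency = (1 - 0.0502243)*100 = 94.978 %


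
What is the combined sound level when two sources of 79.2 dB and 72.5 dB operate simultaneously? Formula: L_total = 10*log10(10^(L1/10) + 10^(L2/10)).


10^(79.2/10) = 8.31764e+07
10^(72.5/10) = 1.77828e+07
Sum = 8.31764e+07 + 1.77828e+07 = 1.00959e+08
L_total = 10*log10(1.00959e+08) = 80.041 dB


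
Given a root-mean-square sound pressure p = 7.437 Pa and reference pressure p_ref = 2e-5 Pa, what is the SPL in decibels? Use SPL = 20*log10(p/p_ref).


p / p_ref = 7.437 / 2e-5 = 371850
SPL = 20 * log10(371850) = 111.41 dB


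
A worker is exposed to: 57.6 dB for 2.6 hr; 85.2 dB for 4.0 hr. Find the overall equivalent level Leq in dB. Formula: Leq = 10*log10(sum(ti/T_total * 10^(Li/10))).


T_total = 2.6 + 4.0 = 6.6 hr
(2.6/6.6) * 10^(57.6/10) = 226688
(4.0/6.6) * 10^(85.2/10) = 2.00686e+08
Sum = 226688 + 2.00686e+08 = 2.00913e+08
Leq = 10*log10(2.00913e+08) = 83.03 dB


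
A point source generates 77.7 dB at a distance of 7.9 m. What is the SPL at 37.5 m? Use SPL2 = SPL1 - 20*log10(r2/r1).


r2/r1 = 37.5/7.9 = 4.74684
Correction = 20*log10(4.74684) = 13.5281 dB
SPL2 = 77.7 - 13.5281 = 64.172 dB


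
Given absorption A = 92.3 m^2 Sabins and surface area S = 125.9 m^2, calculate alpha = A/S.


Absorption coefficient = absorbed power / incident power
alpha = A / S = 92.3 / 125.9 = 0.73312


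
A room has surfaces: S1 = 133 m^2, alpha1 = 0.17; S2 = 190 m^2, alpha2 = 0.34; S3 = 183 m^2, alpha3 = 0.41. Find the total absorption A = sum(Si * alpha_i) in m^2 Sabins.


133 * 0.17 = 22.61
190 * 0.34 = 64.6
183 * 0.41 = 75.03
A_total = 22.61 + 64.6 + 75.03 = 162.24 m^2


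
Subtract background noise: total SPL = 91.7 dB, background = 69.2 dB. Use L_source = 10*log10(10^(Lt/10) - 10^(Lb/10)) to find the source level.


10^(91.7/10) = 1.47911e+09
10^(69.2/10) = 8.31764e+06
Difference = 1.47911e+09 - 8.31764e+06 = 1.47079e+09
L_source = 10*log10(1.47079e+09) = 91.676 dB


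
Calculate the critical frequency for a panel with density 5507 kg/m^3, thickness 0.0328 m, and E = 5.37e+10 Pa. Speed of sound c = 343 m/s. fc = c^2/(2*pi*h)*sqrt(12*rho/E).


12*rho/E = 12*5507/5.37e+10 = 1.23061e-06
sqrt(12*rho/E) = sqrt(1.23061e-06) = 0.00110933
c^2/(2*pi*h) = 343^2/(2*pi*0.0328) = 570866
fc = 570866 * 0.00110933 = 633.28 Hz


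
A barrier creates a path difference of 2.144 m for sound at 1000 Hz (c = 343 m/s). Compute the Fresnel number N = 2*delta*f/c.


N = 2*delta*f/c = 2*delta/lambda, where lambda = c/f
lambda = 343 / 1000 = 0.343 m
N = 2 * 2.144 / 0.343 = 12.501


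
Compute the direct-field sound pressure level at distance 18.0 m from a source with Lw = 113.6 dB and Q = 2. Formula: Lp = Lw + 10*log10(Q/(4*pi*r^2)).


4*pi*r^2 = 4*pi*18.0^2 = 4071.5 m^2
Q / (4*pi*r^2) = 2 / 4071.5 = 0.000491219
Lp = 113.6 + 10*log10(0.000491219) = 80.513 dB


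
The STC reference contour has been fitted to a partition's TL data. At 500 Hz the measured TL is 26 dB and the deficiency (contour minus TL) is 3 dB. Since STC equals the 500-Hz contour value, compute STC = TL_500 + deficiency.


By ASTM E413, STC = value of the fitted reference contour at 500 Hz.
Contour value at 500 Hz = TL_500 + deficiency = 26 + 3 = 29
STC = 29


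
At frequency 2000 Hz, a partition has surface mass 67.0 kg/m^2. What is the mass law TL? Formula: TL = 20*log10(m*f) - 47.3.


m * f = 67.0 * 2000 = 134000
20*log10(134000) = 102.542 dB
TL = 102.542 - 47.3 = 55.242 dB


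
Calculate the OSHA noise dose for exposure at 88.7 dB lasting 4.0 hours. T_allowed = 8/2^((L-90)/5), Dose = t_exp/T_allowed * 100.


T_allowed = 8 / 2^((88.7 - 90)/5) = 9.57983 hr
Dose = 4.0 / 9.57983 * 100 = 41.754 %


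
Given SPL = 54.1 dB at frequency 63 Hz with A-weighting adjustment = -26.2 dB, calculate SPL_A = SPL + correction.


A-weighting table: 63 Hz -> -26.2 dB correction
SPL_A = SPL + correction = 54.1 + (-26.2) = 27.9 dBA


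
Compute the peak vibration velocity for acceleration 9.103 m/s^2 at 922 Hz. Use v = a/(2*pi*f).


omega = 2*pi*f = 2*pi*922 = 5793.1 rad/s
v = a / omega = 9.103 / 5793.1 = 0.0015714 m/s


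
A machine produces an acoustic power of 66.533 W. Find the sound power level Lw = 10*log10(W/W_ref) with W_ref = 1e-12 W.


W / W_ref = 66.533 / 1e-12 = 6.6533e+13
Lw = 10 * log10(6.6533e+13) = 138.23 dB


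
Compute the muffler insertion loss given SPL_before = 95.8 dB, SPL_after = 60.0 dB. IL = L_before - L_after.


Insertion loss = SPL without muffler - SPL with muffler
IL = 95.8 - 60.0 = 35.8 dB


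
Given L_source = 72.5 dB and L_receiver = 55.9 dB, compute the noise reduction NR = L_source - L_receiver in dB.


NR = L_source - L_receiver (difference between source and receiving room levels)
NR = 72.5 - 55.9 = 16.6 dB


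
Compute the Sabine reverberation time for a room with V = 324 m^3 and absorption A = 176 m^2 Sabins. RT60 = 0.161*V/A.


RT60 = 0.161 * 324 / 176 = 0.29639 s


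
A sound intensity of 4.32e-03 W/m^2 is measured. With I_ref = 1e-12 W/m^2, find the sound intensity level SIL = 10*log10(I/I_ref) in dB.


I / I_ref = 4.32e-03 / 1e-12 = 4.32e+09
SIL = 10 * log10(4.32e+09) = 96.355 dB


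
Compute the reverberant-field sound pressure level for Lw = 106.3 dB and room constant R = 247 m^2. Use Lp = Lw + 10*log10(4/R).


4/R = 4/247 = 0.0161943
Lp = 106.3 + 10*log10(0.0161943) = 88.394 dB


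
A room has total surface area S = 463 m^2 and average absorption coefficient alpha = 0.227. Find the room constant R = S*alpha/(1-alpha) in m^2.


R = 463 * 0.227 / (1 - 0.227) = 135.97 m^2


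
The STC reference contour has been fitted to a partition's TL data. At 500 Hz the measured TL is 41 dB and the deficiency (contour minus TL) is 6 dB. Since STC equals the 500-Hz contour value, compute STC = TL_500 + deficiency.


By ASTM E413, STC = value of the fitted reference contour at 500 Hz.
Contour value at 500 Hz = TL_500 + deficiency = 41 + 6 = 47
STC = 47


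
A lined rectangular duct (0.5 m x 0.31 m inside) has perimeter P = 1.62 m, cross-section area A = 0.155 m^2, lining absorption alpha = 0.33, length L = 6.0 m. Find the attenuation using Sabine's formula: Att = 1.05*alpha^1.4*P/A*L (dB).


alpha^1.4 = 0.33^1.4 = 0.211797
Attenuation rate = 1.05 * alpha^1.4 * P / A
= 1.05 * 0.211797 * 1.62 / 0.155 = 2.3243 dB/m
Total Att = 2.3243 * 6.0 = 13.946 dB


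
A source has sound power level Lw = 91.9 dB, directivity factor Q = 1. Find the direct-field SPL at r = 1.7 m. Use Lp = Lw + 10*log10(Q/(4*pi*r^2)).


4*pi*r^2 = 4*pi*1.7^2 = 36.3168 m^2
Q / (4*pi*r^2) = 1 / 36.3168 = 0.0275355
Lp = 91.9 + 10*log10(0.0275355) = 76.299 dB


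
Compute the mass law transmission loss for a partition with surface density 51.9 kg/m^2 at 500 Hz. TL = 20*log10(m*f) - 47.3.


m * f = 51.9 * 500 = 25950
20*log10(25950) = 88.2827 dB
TL = 88.2827 - 47.3 = 40.983 dB


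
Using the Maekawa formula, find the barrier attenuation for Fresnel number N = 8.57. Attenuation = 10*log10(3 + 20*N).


3 + 20*N = 3 + 20*8.57 = 174.4
Att = 10*log10(174.4) = 22.415 dB


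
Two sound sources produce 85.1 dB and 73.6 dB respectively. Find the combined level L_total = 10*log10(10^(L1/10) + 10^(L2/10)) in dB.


10^(85.1/10) = 3.23594e+08
10^(73.6/10) = 2.29087e+07
Sum = 3.23594e+08 + 2.29087e+07 = 3.46503e+08
L_total = 10*log10(3.46503e+08) = 85.397 dB


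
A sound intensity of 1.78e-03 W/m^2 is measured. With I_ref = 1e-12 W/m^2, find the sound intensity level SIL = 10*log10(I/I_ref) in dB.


I / I_ref = 1.78e-03 / 1e-12 = 1.78e+09
SIL = 10 * log10(1.78e+09) = 92.504 dB


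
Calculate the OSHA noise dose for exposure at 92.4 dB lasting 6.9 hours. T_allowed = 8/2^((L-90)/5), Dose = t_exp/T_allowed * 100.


T_allowed = 8 / 2^((92.4 - 90)/5) = 5.73582 hr
Dose = 6.9 / 5.73582 * 100 = 120.3 %


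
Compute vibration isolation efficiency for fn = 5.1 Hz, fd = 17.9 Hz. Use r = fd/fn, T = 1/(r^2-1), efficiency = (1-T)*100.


r = 17.9 / 5.1 = 3.5098
r^2 - 1 = 3.5098^2 - 1 = 11.3187
T = 1/11.3187 = 0.0883494
Efficiency = (1 - 0.0883494)*100 = 91.165 %


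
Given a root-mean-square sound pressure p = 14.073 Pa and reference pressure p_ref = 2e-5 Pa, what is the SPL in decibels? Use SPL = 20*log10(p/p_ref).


p / p_ref = 14.073 / 2e-5 = 703650
SPL = 20 * log10(703650) = 116.95 dB


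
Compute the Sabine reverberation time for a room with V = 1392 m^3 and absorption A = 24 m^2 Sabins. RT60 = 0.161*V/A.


RT60 = 0.161 * 1392 / 24 = 9.338 s


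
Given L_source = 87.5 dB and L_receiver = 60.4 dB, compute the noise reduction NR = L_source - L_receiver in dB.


NR = L_source - L_receiver (difference between source and receiving room levels)
NR = 87.5 - 60.4 = 27.1 dB


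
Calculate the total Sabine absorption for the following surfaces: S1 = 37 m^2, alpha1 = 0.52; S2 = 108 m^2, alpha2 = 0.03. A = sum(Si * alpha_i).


37 * 0.52 = 19.24
108 * 0.03 = 3.24
A_total = 19.24 + 3.24 = 22.48 m^2


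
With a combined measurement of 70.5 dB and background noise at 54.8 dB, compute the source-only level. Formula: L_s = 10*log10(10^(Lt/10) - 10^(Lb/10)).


10^(70.5/10) = 1.12202e+07
10^(54.8/10) = 301995
Difference = 1.12202e+07 - 301995 = 1.09182e+07
L_source = 10*log10(1.09182e+07) = 70.382 dB


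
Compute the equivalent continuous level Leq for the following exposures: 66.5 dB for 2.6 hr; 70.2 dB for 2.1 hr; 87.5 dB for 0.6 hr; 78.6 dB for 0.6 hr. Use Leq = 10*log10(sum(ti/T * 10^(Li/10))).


T_total = 2.6 + 2.1 + 0.6 + 0.6 = 5.9 hr
(2.6/5.9) * 10^(66.5/10) = 1.96844e+06
(2.1/5.9) * 10^(70.2/10) = 3.72707e+06
(0.6/5.9) * 10^(87.5/10) = 5.71873e+07
(0.6/5.9) * 10^(78.6/10) = 7.36715e+06
Sum = 1.96844e+06 + 3.72707e+06 + 5.71873e+07 + 7.36715e+06 = 7.025e+07
Leq = 10*log10(7.025e+07) = 78.466 dB


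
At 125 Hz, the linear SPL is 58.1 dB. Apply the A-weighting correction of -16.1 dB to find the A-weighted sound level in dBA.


A-weighting table: 125 Hz -> -16.1 dB correction
SPL_A = SPL + correction = 58.1 + (-16.1) = 42 dBA


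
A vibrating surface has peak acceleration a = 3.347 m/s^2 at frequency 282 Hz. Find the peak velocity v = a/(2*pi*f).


omega = 2*pi*f = 2*pi*282 = 1771.86 rad/s
v = a / omega = 3.347 / 1771.86 = 0.001889 m/s


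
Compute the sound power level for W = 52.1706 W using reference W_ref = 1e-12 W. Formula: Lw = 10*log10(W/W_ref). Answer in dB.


W / W_ref = 52.1706 / 1e-12 = 5.21706e+13
Lw = 10 * log10(5.21706e+13) = 137.17 dB


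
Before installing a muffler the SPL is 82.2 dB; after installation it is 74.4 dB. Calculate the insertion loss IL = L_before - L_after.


Insertion loss = SPL without muffler - SPL with muffler
IL = 82.2 - 74.4 = 7.8 dB


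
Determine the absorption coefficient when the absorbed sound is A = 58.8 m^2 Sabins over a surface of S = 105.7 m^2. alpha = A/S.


Absorption coefficient = absorbed power / incident power
alpha = A / S = 58.8 / 105.7 = 0.55629


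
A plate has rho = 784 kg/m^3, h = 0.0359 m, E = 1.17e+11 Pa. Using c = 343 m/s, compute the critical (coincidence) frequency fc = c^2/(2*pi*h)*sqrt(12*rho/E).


12*rho/E = 12*784/1.17e+11 = 8.04103e-08
sqrt(12*rho/E) = sqrt(8.04103e-08) = 0.000283567
c^2/(2*pi*h) = 343^2/(2*pi*0.0359) = 521572
fc = 521572 * 0.000283567 = 147.9 Hz


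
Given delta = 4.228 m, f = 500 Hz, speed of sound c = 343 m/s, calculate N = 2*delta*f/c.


N = 2*delta*f/c = 2*delta/lambda, where lambda = c/f
lambda = 343 / 500 = 0.686 m
N = 2 * 4.228 / 0.686 = 12.327


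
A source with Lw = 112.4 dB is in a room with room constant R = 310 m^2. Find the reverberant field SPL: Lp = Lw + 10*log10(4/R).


4/R = 4/310 = 0.0129032
Lp = 112.4 + 10*log10(0.0129032) = 93.507 dB


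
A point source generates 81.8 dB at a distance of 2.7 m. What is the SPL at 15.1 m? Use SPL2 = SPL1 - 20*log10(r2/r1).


r2/r1 = 15.1/2.7 = 5.59259
Correction = 20*log10(5.59259) = 14.9523 dB
SPL2 = 81.8 - 14.9523 = 66.848 dB


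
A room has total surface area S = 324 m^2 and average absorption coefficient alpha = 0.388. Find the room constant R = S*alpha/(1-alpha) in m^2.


R = 324 * 0.388 / (1 - 0.388) = 205.41 m^2


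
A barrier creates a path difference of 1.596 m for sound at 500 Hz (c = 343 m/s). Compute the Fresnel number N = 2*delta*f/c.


N = 2*delta*f/c = 2*delta/lambda, where lambda = c/f
lambda = 343 / 500 = 0.686 m
N = 2 * 1.596 / 0.686 = 4.6531


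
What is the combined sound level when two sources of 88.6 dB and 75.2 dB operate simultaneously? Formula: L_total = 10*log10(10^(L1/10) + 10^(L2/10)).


10^(88.6/10) = 7.24436e+08
10^(75.2/10) = 3.31131e+07
Sum = 7.24436e+08 + 3.31131e+07 = 7.57549e+08
L_total = 10*log10(7.57549e+08) = 88.794 dB


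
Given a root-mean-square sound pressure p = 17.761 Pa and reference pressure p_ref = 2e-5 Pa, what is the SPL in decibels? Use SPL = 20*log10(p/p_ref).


p / p_ref = 17.761 / 2e-5 = 888050
SPL = 20 * log10(888050) = 118.97 dB


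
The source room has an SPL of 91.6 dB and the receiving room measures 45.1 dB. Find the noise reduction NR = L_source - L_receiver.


NR = L_source - L_receiver (difference between source and receiving room levels)
NR = 91.6 - 45.1 = 46.5 dB


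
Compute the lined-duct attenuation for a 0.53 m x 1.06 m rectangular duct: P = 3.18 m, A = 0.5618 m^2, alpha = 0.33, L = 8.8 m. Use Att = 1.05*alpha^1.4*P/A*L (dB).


alpha^1.4 = 0.33^1.4 = 0.211797
Attenuation rate = 1.05 * alpha^1.4 * P / A
= 1.05 * 0.211797 * 3.18 / 0.5618 = 1.25879 dB/m
Total Att = 1.25879 * 8.8 = 11.077 dB


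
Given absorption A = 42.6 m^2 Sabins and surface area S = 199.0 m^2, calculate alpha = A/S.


Absorption coefficient = absorbed power / incident power
alpha = A / S = 42.6 / 199.0 = 0.21407


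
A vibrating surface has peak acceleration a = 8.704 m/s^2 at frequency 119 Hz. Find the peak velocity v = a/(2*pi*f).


omega = 2*pi*f = 2*pi*119 = 747.699 rad/s
v = a / omega = 8.704 / 747.699 = 0.011641 m/s


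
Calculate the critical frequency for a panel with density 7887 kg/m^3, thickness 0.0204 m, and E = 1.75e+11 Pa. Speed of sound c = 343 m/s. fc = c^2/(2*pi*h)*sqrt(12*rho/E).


12*rho/E = 12*7887/1.75e+11 = 5.40823e-07
sqrt(12*rho/E) = sqrt(5.40823e-07) = 0.000735407
c^2/(2*pi*h) = 343^2/(2*pi*0.0204) = 917864
fc = 917864 * 0.000735407 = 675 Hz


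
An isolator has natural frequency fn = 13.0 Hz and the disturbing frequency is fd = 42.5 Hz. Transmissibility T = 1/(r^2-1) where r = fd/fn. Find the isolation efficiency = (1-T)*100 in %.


r = 42.5 / 13.0 = 3.26923
r^2 - 1 = 3.26923^2 - 1 = 9.68786
T = 1/9.68786 = 0.103222
Efficiency = (1 - 0.103222)*100 = 89.678 %


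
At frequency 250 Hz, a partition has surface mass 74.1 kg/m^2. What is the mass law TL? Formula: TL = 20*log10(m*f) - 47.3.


m * f = 74.1 * 250 = 18525
20*log10(18525) = 85.3552 dB
TL = 85.3552 - 47.3 = 38.055 dB


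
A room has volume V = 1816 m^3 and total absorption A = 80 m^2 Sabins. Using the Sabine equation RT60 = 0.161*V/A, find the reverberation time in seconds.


RT60 = 0.161 * 1816 / 80 = 3.6547 s


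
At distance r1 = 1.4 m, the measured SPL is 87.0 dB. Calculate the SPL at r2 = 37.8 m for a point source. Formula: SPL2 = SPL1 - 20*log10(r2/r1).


r2/r1 = 37.8/1.4 = 27
Correction = 20*log10(27) = 28.6273 dB
SPL2 = 87.0 - 28.6273 = 58.373 dB


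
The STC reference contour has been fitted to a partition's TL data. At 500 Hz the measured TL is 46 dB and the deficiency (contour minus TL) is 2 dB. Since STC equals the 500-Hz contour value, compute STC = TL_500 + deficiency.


By ASTM E413, STC = value of the fitted reference contour at 500 Hz.
Contour value at 500 Hz = TL_500 + deficiency = 46 + 2 = 48
STC = 48


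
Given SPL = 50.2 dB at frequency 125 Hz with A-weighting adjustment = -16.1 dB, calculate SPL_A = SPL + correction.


A-weighting table: 125 Hz -> -16.1 dB correction
SPL_A = SPL + correction = 50.2 + (-16.1) = 34.1 dBA
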